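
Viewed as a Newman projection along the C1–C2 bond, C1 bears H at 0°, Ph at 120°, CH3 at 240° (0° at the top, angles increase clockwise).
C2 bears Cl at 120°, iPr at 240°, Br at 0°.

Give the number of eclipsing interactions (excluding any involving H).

Non-H eclipsing pairs: Ph(120°)/Cl(120°); CH3(240°)/iPr(240°) — 2 interactions.

2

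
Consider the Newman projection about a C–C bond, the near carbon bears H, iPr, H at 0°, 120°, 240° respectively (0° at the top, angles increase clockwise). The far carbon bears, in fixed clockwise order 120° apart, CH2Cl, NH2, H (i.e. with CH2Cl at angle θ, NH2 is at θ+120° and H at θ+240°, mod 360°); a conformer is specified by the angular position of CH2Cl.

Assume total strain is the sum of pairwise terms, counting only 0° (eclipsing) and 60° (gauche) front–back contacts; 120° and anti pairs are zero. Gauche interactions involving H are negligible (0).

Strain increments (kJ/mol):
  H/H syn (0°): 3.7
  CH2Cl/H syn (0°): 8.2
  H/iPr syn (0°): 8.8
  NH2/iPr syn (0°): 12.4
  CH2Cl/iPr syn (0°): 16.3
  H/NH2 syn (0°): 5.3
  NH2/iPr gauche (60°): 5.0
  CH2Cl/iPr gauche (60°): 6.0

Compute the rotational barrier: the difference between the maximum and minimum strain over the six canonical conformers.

20.3 kJ/mol

CH2Cl at 0° (eclipsed): H(0°)/CH2Cl(0°) eclipsed 8.2; iPr(120°)/NH2(120°) eclipsed 12.4; H(240°)/H(240°) eclipsed 3.7 → 24.3 kJ/mol.
CH2Cl at 60° (staggered): iPr(120°)/CH2Cl(60°) gauche 6.0; iPr(120°)/NH2(180°) gauche 5.0 → 11.0 kJ/mol.
CH2Cl at 120° (eclipsed): H(0°)/H(0°) eclipsed 3.7; iPr(120°)/CH2Cl(120°) eclipsed 16.3; H(240°)/NH2(240°) eclipsed 5.3 → 25.3 kJ/mol.
CH2Cl at 180° (staggered): iPr(120°)/CH2Cl(180°) gauche 6.0 → 6.0 kJ/mol.
CH2Cl at 240° (eclipsed): H(0°)/NH2(0°) eclipsed 5.3; iPr(120°)/H(120°) eclipsed 8.8; H(240°)/CH2Cl(240°) eclipsed 8.2 → 22.3 kJ/mol.
CH2Cl at 300° (staggered): iPr(120°)/NH2(60°) gauche 5.0 → 5.0 kJ/mol.
Max at 120° (25.3 kJ/mol), min at 300° (5.0 kJ/mol); barrier = 20.3 kJ/mol.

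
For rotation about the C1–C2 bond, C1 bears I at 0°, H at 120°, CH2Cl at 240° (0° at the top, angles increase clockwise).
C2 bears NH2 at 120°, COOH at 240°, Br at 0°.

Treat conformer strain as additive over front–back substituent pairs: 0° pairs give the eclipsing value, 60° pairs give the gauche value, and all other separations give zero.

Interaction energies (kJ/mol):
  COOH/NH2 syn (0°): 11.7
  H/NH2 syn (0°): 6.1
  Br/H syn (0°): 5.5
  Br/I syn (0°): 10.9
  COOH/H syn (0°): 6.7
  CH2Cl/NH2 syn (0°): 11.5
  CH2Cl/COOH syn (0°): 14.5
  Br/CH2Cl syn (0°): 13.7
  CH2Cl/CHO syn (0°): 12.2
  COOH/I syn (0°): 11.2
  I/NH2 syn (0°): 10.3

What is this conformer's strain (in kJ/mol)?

This conformer (eclipsed): I(0°)/Br(0°) eclipsed 10.9; H(120°)/NH2(120°) eclipsed 6.1; CH2Cl(240°)/COOH(240°) eclipsed 14.5 → 31.5 kJ/mol.

31.5 kJ/mol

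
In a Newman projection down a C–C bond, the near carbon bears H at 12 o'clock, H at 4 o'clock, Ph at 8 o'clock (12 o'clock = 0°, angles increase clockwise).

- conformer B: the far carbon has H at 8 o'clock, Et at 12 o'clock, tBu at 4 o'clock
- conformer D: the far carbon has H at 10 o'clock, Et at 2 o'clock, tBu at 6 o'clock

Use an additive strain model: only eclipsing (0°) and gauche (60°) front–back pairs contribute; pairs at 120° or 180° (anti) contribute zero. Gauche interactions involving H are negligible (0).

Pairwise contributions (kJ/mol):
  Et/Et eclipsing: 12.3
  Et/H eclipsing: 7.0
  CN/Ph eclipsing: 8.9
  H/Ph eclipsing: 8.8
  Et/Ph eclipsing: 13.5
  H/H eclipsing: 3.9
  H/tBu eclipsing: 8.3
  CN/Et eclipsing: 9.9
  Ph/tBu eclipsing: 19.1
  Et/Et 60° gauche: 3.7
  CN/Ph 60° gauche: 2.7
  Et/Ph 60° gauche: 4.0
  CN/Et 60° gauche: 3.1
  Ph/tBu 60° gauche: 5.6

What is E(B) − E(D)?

+18.5 kJ/mol

B (eclipsed): H(0°)/Et(0°) eclipsed 7.0; H(120°)/tBu(120°) eclipsed 8.3; Ph(240°)/H(240°) eclipsed 8.8 → 24.1 kJ/mol.
D (staggered): Ph(240°)/tBu(180°) gauche 5.6 → 5.6 kJ/mol.
E(B) − E(D) = 24.1 − 5.6 = +18.5 kJ/mol.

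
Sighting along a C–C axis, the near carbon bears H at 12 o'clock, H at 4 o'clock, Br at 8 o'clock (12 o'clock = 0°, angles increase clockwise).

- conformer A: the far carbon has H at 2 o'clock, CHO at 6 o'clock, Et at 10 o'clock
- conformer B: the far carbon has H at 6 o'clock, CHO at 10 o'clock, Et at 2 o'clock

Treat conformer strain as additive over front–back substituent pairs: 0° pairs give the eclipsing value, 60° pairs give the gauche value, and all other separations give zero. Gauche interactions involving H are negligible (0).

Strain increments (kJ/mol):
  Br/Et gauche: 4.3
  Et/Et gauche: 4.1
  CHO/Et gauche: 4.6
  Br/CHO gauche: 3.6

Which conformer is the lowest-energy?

B

A (staggered): Br(240°)/CHO(180°) gauche 3.6; Br(240°)/Et(300°) gauche 4.3 → 7.9 kJ/mol.
B (staggered): Br(240°)/CHO(300°) gauche 3.6 → 3.6 kJ/mol.
B has the lowest total (3.6 kJ/mol).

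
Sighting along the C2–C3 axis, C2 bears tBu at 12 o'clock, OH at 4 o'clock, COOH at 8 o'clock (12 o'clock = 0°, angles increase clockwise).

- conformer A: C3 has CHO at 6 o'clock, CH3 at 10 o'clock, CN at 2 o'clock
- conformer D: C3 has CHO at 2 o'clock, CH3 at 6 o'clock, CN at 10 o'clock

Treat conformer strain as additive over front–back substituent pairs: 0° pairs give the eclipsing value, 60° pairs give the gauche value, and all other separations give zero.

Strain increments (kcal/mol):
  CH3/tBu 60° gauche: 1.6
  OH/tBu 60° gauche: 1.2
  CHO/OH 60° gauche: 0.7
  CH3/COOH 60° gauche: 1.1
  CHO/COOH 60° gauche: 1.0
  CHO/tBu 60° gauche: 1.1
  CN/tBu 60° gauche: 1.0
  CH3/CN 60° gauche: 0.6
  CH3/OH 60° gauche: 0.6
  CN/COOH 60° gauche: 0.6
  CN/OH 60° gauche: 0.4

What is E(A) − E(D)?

A (staggered): tBu(0°)/CH3(300°) gauche 1.6; tBu(0°)/CN(60°) gauche 1.0; OH(120°)/CHO(180°) gauche 0.7; OH(120°)/CN(60°) gauche 0.4; COOH(240°)/CHO(180°) gauche 1.0; COOH(240°)/CH3(300°) gauche 1.1 → 5.8 kcal/mol.
D (staggered): tBu(0°)/CHO(60°) gauche 1.1; tBu(0°)/CN(300°) gauche 1.0; OH(120°)/CHO(60°) gauche 0.7; OH(120°)/CH3(180°) gauche 0.6; COOH(240°)/CH3(180°) gauche 1.1; COOH(240°)/CN(300°) gauche 0.6 → 5.1 kcal/mol.
E(A) − E(D) = 5.8 − 5.1 = +0.7 kcal/mol.

+0.7 kcal/mol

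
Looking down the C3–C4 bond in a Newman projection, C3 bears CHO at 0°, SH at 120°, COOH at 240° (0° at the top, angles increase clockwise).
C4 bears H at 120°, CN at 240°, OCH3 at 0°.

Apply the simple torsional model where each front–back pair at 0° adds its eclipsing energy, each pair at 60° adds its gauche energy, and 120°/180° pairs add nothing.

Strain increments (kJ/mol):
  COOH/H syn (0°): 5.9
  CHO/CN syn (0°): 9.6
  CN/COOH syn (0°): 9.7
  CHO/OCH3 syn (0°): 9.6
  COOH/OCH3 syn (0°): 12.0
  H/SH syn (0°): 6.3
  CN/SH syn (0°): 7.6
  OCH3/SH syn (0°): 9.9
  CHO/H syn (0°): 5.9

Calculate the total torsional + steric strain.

25.6 kJ/mol

This conformer (eclipsed): CHO(0°)/OCH3(0°) eclipsed 9.6; SH(120°)/H(120°) eclipsed 6.3; COOH(240°)/CN(240°) eclipsed 9.7 → 25.6 kJ/mol.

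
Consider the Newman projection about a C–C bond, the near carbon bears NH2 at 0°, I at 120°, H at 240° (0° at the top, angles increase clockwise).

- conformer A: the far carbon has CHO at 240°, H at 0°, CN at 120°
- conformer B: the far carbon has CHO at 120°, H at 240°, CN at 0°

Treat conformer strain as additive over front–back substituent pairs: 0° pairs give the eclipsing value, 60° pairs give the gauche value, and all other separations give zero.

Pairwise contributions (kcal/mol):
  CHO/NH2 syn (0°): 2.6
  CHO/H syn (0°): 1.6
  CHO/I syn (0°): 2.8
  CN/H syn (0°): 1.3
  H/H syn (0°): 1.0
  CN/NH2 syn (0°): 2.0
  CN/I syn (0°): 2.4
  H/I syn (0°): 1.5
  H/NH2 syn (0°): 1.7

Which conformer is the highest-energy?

B

A is eclipsed. NH2 at 0° is eclipsed with H at 0° (1.7); I at 120° is eclipsed with CN at 120° (2.4); H at 240° is eclipsed with CHO at 240° (1.6). Total 5.7 kcal/mol.
B is eclipsed. NH2 at 0° is eclipsed with CN at 0° (2.0); I at 120° is eclipsed with CHO at 120° (2.8); H at 240° is eclipsed with H at 240° (1.0). Total 5.8 kcal/mol.
B has the highest total (5.8 kcal/mol).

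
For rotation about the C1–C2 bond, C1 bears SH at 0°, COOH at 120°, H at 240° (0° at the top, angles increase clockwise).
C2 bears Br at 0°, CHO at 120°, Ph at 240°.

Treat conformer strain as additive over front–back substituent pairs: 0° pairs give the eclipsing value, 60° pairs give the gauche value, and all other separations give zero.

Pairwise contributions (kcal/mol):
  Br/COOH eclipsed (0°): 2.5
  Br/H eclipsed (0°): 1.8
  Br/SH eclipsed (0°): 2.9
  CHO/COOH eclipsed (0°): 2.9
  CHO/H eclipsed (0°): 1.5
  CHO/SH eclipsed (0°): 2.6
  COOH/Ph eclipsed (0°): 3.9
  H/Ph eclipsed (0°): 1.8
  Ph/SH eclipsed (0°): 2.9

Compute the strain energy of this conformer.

7.6 kcal/mol

This conformer (eclipsed): SH(0°)/Br(0°) eclipsed 2.9; COOH(120°)/CHO(120°) eclipsed 2.9; H(240°)/Ph(240°) eclipsed 1.8 → 7.6 kcal/mol.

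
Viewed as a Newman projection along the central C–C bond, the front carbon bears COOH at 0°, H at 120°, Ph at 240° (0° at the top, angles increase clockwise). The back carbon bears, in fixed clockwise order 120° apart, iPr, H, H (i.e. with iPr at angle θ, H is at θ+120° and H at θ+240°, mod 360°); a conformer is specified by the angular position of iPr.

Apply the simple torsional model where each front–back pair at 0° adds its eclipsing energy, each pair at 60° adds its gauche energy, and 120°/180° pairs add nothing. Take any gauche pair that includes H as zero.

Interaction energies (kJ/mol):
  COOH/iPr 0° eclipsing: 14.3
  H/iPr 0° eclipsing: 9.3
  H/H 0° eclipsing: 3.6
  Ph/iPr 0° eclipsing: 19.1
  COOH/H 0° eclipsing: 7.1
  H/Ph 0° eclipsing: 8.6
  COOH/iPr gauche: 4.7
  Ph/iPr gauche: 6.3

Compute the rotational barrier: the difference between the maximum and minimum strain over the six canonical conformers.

iPr at 0° (eclipsed): COOH(0°)/iPr(0°) eclipsed 14.3; H(120°)/H(120°) eclipsed 3.6; Ph(240°)/H(240°) eclipsed 8.6 → 26.5 kJ/mol.
iPr at 60° (staggered): COOH(0°)/iPr(60°) gauche 4.7 → 4.7 kJ/mol.
iPr at 120° (eclipsed): COOH(0°)/H(0°) eclipsed 7.1; H(120°)/iPr(120°) eclipsed 9.3; Ph(240°)/H(240°) eclipsed 8.6 → 25.0 kJ/mol.
iPr at 180° (staggered): Ph(240°)/iPr(180°) gauche 6.3 → 6.3 kJ/mol.
iPr at 240° (eclipsed): COOH(0°)/H(0°) eclipsed 7.1; H(120°)/H(120°) eclipsed 3.6; Ph(240°)/iPr(240°) eclipsed 19.1 → 29.8 kJ/mol.
iPr at 300° (staggered): COOH(0°)/iPr(300°) gauche 4.7; Ph(240°)/iPr(300°) gauche 6.3 → 11.0 kJ/mol.
Max at 240° (29.8 kJ/mol), min at 60° (4.7 kJ/mol); barrier = 25.1 kJ/mol.

25.1 kJ/mol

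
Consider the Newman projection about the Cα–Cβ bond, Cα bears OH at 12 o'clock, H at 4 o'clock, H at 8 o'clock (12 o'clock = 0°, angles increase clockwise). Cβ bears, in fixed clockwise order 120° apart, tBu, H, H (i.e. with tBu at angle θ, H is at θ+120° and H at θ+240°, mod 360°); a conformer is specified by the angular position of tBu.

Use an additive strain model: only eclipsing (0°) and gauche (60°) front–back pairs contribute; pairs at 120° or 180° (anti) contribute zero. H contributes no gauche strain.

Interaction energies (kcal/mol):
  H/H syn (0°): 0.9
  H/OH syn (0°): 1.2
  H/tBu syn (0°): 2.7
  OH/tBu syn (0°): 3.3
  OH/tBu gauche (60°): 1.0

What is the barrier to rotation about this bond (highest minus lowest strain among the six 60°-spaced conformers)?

5.1 kcal/mol

tBu at 0° (eclipsed): OH–tBu eclipsed, H–H eclipsed, H–H eclipsed; 3.3 + 0.9 + 0.9 = 5.1 kcal/mol.
tBu at 60° (staggered): OH–tBu gauche; 1.0 = 1.0 kcal/mol.
tBu at 120° (eclipsed): OH–H eclipsed, H–tBu eclipsed, H–H eclipsed; 1.2 + 2.7 + 0.9 = 4.8 kcal/mol.
tBu at 180° (staggered): no non-H gauche contacts → 0.0 kcal/mol.
tBu at 240° (eclipsed): OH–H eclipsed, H–H eclipsed, H–tBu eclipsed; 1.2 + 0.9 + 2.7 = 4.8 kcal/mol.
tBu at 300° (staggered): OH–tBu gauche; 1.0 = 1.0 kcal/mol.
Max at 0° (5.1 kcal/mol), min at 180° (0.0 kcal/mol); barrier = 5.1 kcal/mol.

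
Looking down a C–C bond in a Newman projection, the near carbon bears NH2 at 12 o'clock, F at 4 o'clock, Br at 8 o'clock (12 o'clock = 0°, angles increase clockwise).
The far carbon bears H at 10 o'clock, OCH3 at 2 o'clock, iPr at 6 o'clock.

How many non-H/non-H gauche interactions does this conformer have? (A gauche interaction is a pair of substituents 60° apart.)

Non-H gauche pairs: NH2(0°)/OCH3(60°); F(120°)/OCH3(60°); F(120°)/iPr(180°); Br(240°)/iPr(180°) — 4 interactions.

4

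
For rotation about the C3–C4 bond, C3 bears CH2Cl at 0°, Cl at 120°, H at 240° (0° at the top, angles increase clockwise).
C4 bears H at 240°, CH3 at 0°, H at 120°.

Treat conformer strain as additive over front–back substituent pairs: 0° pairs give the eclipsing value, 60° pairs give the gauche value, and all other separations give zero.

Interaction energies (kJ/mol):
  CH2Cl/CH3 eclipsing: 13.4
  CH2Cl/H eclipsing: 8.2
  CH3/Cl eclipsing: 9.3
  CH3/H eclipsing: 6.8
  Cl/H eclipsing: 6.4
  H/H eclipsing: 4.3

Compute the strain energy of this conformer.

This conformer (eclipsed): CH2Cl(0°)/CH3(0°) eclipsed 13.4; Cl(120°)/H(120°) eclipsed 6.4; H(240°)/H(240°) eclipsed 4.3 → 24.1 kJ/mol.

24.1 kJ/mol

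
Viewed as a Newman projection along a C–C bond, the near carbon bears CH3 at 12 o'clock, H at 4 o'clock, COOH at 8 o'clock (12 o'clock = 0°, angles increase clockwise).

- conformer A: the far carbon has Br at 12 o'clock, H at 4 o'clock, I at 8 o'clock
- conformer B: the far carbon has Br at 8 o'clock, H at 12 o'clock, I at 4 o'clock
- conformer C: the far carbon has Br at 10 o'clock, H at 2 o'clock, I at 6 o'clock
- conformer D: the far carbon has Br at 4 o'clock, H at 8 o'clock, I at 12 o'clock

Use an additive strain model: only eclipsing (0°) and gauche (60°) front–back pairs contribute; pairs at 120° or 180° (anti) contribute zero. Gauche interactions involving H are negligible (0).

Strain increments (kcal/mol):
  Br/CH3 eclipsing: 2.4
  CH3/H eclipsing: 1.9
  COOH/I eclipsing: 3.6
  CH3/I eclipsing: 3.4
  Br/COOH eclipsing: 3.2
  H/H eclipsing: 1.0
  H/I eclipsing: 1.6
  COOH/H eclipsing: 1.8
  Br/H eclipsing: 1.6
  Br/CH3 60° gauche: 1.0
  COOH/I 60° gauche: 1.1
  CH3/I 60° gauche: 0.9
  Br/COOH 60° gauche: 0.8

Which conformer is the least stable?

A

A (eclipsed): CH3–Br eclipsed, H–H eclipsed, COOH–I eclipsed; 2.4 + 1.0 + 3.6 = 7.0 kcal/mol.
B (eclipsed): CH3–H eclipsed, H–I eclipsed, COOH–Br eclipsed; 1.9 + 1.6 + 3.2 = 6.7 kcal/mol.
C (staggered): CH3–Br gauche, COOH–Br gauche, COOH–I gauche; 1.0 + 0.8 + 1.1 = 2.9 kcal/mol.
D (eclipsed): CH3–I eclipsed, H–Br eclipsed, COOH–H eclipsed; 3.4 + 1.6 + 1.8 = 6.8 kcal/mol.
A has the highest total (7.0 kcal/mol).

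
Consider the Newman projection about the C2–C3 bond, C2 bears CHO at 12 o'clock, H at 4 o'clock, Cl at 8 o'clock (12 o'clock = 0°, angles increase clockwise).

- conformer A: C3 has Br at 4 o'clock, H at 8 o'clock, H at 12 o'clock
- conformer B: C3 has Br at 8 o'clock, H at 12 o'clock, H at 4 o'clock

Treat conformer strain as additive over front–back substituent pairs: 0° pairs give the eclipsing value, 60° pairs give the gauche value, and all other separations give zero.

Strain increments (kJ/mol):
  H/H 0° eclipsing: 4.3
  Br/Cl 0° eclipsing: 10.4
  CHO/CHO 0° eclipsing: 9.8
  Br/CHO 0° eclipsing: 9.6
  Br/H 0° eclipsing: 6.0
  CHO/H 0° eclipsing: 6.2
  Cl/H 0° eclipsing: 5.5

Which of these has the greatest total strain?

A is eclipsed. CHO at 0° is eclipsed with H at 0° (6.2); H at 120° is eclipsed with Br at 120° (6.0); Cl at 240° is eclipsed with H at 240° (5.5). Total 17.7 kJ/mol.
B is eclipsed. CHO at 0° is eclipsed with H at 0° (6.2); H at 120° is eclipsed with H at 120° (4.3); Cl at 240° is eclipsed with Br at 240° (10.4). Total 20.9 kJ/mol.
B has the highest total (20.9 kJ/mol).

B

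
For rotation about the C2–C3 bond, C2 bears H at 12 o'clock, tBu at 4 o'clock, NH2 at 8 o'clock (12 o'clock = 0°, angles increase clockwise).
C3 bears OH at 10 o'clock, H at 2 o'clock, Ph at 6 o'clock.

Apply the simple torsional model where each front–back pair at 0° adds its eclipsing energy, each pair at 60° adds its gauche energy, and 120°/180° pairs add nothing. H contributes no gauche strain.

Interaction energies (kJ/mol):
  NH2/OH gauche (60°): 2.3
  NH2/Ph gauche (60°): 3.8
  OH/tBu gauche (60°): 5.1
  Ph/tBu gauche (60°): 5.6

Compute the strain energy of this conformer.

This conformer (staggered): tBu(120°)/Ph(180°) gauche 5.6; NH2(240°)/OH(300°) gauche 2.3; NH2(240°)/Ph(180°) gauche 3.8 → 11.7 kJ/mol.

11.7 kJ/mol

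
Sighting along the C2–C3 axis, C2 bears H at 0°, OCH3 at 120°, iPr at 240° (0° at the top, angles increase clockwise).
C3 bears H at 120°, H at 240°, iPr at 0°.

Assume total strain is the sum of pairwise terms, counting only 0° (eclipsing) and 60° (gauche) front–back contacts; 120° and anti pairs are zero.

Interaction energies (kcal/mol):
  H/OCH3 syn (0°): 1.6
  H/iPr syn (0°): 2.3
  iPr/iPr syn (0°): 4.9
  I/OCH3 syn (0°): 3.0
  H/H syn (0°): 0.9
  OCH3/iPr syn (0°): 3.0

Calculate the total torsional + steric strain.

6.2 kcal/mol

This conformer (eclipsed): H–iPr eclipsed, OCH3–H eclipsed, iPr–H eclipsed; 2.3 + 1.6 + 2.3 = 6.2 kcal/mol.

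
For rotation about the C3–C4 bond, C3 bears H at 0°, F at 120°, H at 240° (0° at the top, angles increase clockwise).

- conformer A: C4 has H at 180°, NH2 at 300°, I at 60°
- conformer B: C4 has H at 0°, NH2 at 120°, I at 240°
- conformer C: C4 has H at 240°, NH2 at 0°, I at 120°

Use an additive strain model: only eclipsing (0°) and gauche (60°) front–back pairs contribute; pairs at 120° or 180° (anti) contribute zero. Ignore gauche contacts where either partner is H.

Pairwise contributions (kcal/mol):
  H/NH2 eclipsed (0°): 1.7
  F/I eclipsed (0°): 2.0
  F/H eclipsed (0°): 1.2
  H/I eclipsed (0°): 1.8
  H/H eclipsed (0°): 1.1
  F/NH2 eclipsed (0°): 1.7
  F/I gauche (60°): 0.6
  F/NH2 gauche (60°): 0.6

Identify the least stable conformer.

C

A (staggered): F–I gauche; 0.6 = 0.6 kcal/mol.
B (eclipsed): H–H eclipsed, F–NH2 eclipsed, H–I eclipsed; 1.1 + 1.7 + 1.8 = 4.6 kcal/mol.
C (eclipsed): H–NH2 eclipsed, F–I eclipsed, H–H eclipsed; 1.7 + 2.0 + 1.1 = 4.8 kcal/mol.
C has the highest total (4.8 kcal/mol).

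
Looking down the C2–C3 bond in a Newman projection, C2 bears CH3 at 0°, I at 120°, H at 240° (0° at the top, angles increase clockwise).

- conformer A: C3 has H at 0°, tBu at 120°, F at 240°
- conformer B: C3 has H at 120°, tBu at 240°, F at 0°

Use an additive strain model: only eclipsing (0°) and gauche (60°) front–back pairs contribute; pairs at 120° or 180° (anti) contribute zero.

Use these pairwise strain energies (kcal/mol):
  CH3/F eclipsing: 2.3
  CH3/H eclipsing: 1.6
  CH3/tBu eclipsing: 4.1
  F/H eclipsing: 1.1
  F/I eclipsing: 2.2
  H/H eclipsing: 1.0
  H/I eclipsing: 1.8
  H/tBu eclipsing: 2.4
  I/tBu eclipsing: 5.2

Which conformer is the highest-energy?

A (eclipsed): CH3(0°)/H(0°) eclipsed 1.6; I(120°)/tBu(120°) eclipsed 5.2; H(240°)/F(240°) eclipsed 1.1 → 7.9 kcal/mol.
B (eclipsed): CH3(0°)/F(0°) eclipsed 2.3; I(120°)/H(120°) eclipsed 1.8; H(240°)/tBu(240°) eclipsed 2.4 → 6.5 kcal/mol.
A has the highest total (7.9 kcal/mol).

A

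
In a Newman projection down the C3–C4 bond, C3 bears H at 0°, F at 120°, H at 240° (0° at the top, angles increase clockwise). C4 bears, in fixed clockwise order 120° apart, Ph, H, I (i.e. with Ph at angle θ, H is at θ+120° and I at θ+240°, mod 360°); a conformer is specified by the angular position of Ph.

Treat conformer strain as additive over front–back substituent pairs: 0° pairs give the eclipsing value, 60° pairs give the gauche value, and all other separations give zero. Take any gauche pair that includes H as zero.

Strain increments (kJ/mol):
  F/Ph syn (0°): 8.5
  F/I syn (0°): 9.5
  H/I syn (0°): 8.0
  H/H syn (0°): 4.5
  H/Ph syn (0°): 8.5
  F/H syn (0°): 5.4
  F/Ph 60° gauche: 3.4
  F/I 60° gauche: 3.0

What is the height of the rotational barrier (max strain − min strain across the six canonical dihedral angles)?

19.5 kJ/mol

Ph at 0° (eclipsed): H–Ph eclipsed, F–H eclipsed, H–I eclipsed; 8.5 + 5.4 + 8.0 = 21.9 kJ/mol.
Ph at 60° (staggered): F–Ph gauche; 3.4 = 3.4 kJ/mol.
Ph at 120° (eclipsed): H–I eclipsed, F–Ph eclipsed, H–H eclipsed; 8.0 + 8.5 + 4.5 = 21.0 kJ/mol.
Ph at 180° (staggered): F–Ph gauche, F–I gauche; 3.4 + 3.0 = 6.4 kJ/mol.
Ph at 240° (eclipsed): H–H eclipsed, F–I eclipsed, H–Ph eclipsed; 4.5 + 9.5 + 8.5 = 22.5 kJ/mol.
Ph at 300° (staggered): F–I gauche; 3.0 = 3.0 kJ/mol.
Max at 240° (22.5 kJ/mol), min at 300° (3.0 kJ/mol); barrier = 19.5 kJ/mol.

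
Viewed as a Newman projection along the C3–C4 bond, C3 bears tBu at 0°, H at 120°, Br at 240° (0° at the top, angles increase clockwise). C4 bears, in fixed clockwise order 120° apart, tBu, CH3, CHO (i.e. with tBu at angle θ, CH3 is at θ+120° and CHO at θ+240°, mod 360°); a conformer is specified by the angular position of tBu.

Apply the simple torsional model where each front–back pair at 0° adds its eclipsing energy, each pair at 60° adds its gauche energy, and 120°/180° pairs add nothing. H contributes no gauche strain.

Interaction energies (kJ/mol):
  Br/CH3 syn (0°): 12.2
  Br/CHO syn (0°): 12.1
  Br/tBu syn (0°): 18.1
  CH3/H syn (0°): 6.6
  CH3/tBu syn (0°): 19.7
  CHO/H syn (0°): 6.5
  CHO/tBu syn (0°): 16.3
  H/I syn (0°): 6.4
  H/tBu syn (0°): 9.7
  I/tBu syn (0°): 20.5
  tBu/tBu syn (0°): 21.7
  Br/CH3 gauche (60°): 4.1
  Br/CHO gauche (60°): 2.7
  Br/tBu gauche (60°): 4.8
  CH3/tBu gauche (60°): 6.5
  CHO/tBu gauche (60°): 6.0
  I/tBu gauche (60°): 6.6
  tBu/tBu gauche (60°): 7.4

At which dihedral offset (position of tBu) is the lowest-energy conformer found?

tBu at 0° (eclipsed): tBu–tBu eclipsed, H–CH3 eclipsed, Br–CHO eclipsed; 21.7 + 6.6 + 12.1 = 40.4 kJ/mol.
tBu at 60° (staggered): tBu–tBu gauche, tBu–CHO gauche, Br–CH3 gauche, Br–CHO gauche; 7.4 + 6.0 + 4.1 + 2.7 = 20.2 kJ/mol.
tBu at 120° (eclipsed): tBu–CHO eclipsed, H–tBu eclipsed, Br–CH3 eclipsed; 16.3 + 9.7 + 12.2 = 38.2 kJ/mol.
tBu at 180° (staggered): tBu–CH3 gauche, tBu–CHO gauche, Br–tBu gauche, Br–CH3 gauche; 6.5 + 6.0 + 4.8 + 4.1 = 21.4 kJ/mol.
tBu at 240° (eclipsed): tBu–CH3 eclipsed, H–CHO eclipsed, Br–tBu eclipsed; 19.7 + 6.5 + 18.1 = 44.3 kJ/mol.
tBu at 300° (staggered): tBu–tBu gauche, tBu–CH3 gauche, Br–tBu gauche, Br–CHO gauche; 7.4 + 6.5 + 4.8 + 2.7 = 21.4 kJ/mol.
The minimum (20.2 kJ/mol) occurs with tBu at 60°.

60°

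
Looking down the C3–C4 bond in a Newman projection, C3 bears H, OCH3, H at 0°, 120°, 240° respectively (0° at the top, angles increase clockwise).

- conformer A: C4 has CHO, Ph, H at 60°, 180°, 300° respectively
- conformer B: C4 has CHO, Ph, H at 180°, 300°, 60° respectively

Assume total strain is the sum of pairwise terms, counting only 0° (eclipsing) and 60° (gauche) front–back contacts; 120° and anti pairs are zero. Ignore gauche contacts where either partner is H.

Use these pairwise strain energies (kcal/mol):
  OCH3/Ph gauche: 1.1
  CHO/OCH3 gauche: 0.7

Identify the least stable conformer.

A

A (staggered): OCH3(120°)/CHO(60°) gauche 0.7; OCH3(120°)/Ph(180°) gauche 1.1 → 1.8 kcal/mol.
B (staggered): OCH3(120°)/CHO(180°) gauche 0.7 → 0.7 kcal/mol.
A has the highest total (1.8 kcal/mol).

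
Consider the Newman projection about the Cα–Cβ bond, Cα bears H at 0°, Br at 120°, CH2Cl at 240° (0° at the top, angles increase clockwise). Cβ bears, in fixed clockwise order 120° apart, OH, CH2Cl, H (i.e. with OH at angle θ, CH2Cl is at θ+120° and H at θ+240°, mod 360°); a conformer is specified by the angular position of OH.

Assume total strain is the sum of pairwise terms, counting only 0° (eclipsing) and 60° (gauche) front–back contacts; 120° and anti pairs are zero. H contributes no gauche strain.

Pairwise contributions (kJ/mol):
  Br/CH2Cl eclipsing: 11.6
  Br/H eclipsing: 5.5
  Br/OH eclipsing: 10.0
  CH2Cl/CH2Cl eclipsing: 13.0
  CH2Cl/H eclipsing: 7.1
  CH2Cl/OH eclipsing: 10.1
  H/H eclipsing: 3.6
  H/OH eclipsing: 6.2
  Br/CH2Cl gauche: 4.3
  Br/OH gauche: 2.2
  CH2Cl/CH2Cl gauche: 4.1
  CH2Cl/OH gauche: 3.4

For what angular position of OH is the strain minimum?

OH at 0° is eclipsed. H at 0° is eclipsed with OH at 0° (6.2); Br at 120° is eclipsed with CH2Cl at 120° (11.6); CH2Cl at 240° is eclipsed with H at 240° (7.1). Total 24.9 kJ/mol.
OH at 60° is staggered. Br at 120° is gauche with OH at 60° (2.2); Br at 120° is gauche with CH2Cl at 180° (4.3); CH2Cl at 240° is gauche with CH2Cl at 180° (4.1). Total 10.6 kJ/mol.
OH at 120° is eclipsed. H at 0° is eclipsed with H at 0° (3.6); Br at 120° is eclipsed with OH at 120° (10.0); CH2Cl at 240° is eclipsed with CH2Cl at 240° (13.0). Total 26.6 kJ/mol.
OH at 180° is staggered. Br at 120° is gauche with OH at 180° (2.2); CH2Cl at 240° is gauche with OH at 180° (3.4); CH2Cl at 240° is gauche with CH2Cl at 300° (4.1). Total 9.7 kJ/mol.
OH at 240° is eclipsed. H at 0° is eclipsed with CH2Cl at 0° (7.1); Br at 120° is eclipsed with H at 120° (5.5); CH2Cl at 240° is eclipsed with OH at 240° (10.1). Total 22.7 kJ/mol.
OH at 300° is staggered. Br at 120° is gauche with CH2Cl at 60° (4.3); CH2Cl at 240° is gauche with OH at 300° (3.4). Total 7.7 kJ/mol.
The minimum (7.7 kJ/mol) occurs with OH at 300°.

300°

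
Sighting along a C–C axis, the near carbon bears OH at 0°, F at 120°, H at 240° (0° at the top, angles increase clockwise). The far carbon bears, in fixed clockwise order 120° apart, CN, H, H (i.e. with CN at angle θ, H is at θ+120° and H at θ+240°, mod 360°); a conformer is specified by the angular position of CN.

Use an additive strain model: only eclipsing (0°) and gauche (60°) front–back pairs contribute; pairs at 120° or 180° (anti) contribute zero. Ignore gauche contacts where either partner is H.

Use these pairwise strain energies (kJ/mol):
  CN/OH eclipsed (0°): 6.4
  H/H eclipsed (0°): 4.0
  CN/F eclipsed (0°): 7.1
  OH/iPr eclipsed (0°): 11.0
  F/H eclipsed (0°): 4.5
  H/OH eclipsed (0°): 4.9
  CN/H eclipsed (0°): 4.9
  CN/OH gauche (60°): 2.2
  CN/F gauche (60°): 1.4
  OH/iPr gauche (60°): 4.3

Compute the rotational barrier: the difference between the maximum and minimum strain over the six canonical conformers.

CN at 0° (eclipsed): OH–CN eclipsed, F–H eclipsed, H–H eclipsed; 6.4 + 4.5 + 4.0 = 14.9 kJ/mol.
CN at 60° (staggered): OH–CN gauche, F–CN gauche; 2.2 + 1.4 = 3.6 kJ/mol.
CN at 120° (eclipsed): OH–H eclipsed, F–CN eclipsed, H–H eclipsed; 4.9 + 7.1 + 4.0 = 16.0 kJ/mol.
CN at 180° (staggered): F–CN gauche; 1.4 = 1.4 kJ/mol.
CN at 240° (eclipsed): OH–H eclipsed, F–H eclipsed, H–CN eclipsed; 4.9 + 4.5 + 4.9 = 14.3 kJ/mol.
CN at 300° (staggered): OH–CN gauche; 2.2 = 2.2 kJ/mol.
Max at 120° (16.0 kJ/mol), min at 180° (1.4 kJ/mol); barrier = 14.6 kJ/mol.

14.6 kJ/mol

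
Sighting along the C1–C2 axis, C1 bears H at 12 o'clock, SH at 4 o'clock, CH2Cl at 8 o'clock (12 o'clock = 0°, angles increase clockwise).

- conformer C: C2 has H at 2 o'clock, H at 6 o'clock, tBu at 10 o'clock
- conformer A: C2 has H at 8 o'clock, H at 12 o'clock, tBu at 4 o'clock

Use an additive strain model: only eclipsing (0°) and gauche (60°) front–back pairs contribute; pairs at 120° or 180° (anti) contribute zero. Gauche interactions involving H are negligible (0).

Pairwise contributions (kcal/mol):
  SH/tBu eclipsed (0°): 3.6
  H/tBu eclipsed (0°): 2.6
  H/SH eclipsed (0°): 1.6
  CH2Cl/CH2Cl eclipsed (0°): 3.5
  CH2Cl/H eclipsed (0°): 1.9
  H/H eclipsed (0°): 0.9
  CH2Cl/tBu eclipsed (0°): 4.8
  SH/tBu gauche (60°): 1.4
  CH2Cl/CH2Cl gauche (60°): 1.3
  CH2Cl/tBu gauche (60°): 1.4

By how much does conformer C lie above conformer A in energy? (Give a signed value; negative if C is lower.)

C (staggered): CH2Cl(240°)/tBu(300°) gauche 1.4 → 1.4 kcal/mol.
A (eclipsed): H(0°)/H(0°) eclipsed 0.9; SH(120°)/tBu(120°) eclipsed 3.6; CH2Cl(240°)/H(240°) eclipsed 1.9 → 6.4 kcal/mol.
E(C) − E(A) = 1.4 − 6.4 = -5.0 kcal/mol.

-5.0 kcal/mol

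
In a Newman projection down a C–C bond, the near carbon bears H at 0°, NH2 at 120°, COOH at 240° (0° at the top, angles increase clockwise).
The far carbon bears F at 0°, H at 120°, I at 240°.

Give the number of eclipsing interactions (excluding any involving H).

1

Non-H eclipsing pairs: COOH(240°)/I(240°) — 1 interaction.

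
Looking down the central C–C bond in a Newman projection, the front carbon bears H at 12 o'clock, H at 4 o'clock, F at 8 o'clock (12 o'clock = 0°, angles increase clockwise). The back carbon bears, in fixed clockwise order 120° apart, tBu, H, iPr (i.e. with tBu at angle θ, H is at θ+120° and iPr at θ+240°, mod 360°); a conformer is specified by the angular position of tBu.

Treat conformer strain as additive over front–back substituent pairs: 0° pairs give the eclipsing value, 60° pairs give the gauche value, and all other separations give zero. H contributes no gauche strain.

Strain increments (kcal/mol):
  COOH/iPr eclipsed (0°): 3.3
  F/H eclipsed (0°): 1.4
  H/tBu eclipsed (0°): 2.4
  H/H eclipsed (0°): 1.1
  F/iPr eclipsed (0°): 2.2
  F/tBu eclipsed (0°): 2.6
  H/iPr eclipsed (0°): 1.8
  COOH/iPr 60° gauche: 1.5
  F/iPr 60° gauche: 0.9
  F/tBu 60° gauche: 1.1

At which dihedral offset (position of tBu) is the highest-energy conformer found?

0°

tBu at 0° is eclipsed. H at 0° is eclipsed with tBu at 0° (2.4); H at 120° is eclipsed with H at 120° (1.1); F at 240° is eclipsed with iPr at 240° (2.2). Total 5.7 kcal/mol.
tBu at 60° is staggered. F at 240° is gauche with iPr at 300° (0.9). Total 0.9 kcal/mol.
tBu at 120° is eclipsed. H at 0° is eclipsed with iPr at 0° (1.8); H at 120° is eclipsed with tBu at 120° (2.4); F at 240° is eclipsed with H at 240° (1.4). Total 5.6 kcal/mol.
tBu at 180° is staggered. F at 240° is gauche with tBu at 180° (1.1). Total 1.1 kcal/mol.
tBu at 240° is eclipsed. H at 0° is eclipsed with H at 0° (1.1); H at 120° is eclipsed with iPr at 120° (1.8); F at 240° is eclipsed with tBu at 240° (2.6). Total 5.5 kcal/mol.
tBu at 300° is staggered. F at 240° is gauche with tBu at 300° (1.1); F at 240° is gauche with iPr at 180° (0.9). Total 2.0 kcal/mol.
The maximum (5.7 kcal/mol) occurs with tBu at 0°.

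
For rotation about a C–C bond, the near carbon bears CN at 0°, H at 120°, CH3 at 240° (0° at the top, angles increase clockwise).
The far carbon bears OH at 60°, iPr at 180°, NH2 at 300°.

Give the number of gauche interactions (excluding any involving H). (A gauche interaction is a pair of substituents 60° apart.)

4

Non-H gauche pairs: CN(0°)/OH(60°); CN(0°)/NH2(300°); CH3(240°)/iPr(180°); CH3(240°)/NH2(300°) — 4 interactions.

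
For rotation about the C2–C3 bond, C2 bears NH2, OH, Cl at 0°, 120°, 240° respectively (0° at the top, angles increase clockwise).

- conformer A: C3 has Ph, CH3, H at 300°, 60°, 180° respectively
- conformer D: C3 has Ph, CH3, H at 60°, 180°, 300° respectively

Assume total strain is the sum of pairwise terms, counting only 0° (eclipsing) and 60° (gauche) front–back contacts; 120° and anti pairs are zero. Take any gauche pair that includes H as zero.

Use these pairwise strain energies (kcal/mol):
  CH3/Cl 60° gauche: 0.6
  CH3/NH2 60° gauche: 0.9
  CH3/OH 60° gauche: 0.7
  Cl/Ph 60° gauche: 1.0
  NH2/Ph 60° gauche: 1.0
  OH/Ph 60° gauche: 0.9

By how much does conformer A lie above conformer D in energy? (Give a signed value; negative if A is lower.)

A (staggered): NH2–Ph gauche, NH2–CH3 gauche, OH–CH3 gauche, Cl–Ph gauche; 1.0 + 0.9 + 0.7 + 1.0 = 3.6 kcal/mol.
D (staggered): NH2–Ph gauche, OH–Ph gauche, OH–CH3 gauche, Cl–CH3 gauche; 1.0 + 0.9 + 0.7 + 0.6 = 3.2 kcal/mol.
E(A) − E(D) = 3.6 − 3.2 = +0.4 kcal/mol.

+0.4 kcal/mol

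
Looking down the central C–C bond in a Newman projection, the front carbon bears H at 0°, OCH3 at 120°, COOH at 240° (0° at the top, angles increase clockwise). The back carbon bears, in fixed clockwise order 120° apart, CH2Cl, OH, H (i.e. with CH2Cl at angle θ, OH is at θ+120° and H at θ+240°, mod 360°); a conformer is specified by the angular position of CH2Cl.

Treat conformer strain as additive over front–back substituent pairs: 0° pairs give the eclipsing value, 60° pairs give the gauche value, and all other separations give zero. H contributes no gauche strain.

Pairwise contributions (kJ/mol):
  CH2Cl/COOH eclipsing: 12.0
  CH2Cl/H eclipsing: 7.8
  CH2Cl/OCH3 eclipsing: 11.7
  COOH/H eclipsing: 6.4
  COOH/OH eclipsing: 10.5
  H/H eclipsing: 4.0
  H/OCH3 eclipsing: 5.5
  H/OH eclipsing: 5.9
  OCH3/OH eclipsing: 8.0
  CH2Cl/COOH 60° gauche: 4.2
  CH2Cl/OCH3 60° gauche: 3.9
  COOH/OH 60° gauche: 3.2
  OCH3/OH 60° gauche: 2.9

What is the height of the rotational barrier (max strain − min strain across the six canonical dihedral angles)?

19.1 kJ/mol

CH2Cl at 0° (eclipsed): H–CH2Cl eclipsed, OCH3–OH eclipsed, COOH–H eclipsed; 7.8 + 8.0 + 6.4 = 22.2 kJ/mol.
CH2Cl at 60° (staggered): OCH3–CH2Cl gauche, OCH3–OH gauche, COOH–OH gauche; 3.9 + 2.9 + 3.2 = 10.0 kJ/mol.
CH2Cl at 120° (eclipsed): H–H eclipsed, OCH3–CH2Cl eclipsed, COOH–OH eclipsed; 4.0 + 11.7 + 10.5 = 26.2 kJ/mol.
CH2Cl at 180° (staggered): OCH3–CH2Cl gauche, COOH–CH2Cl gauche, COOH–OH gauche; 3.9 + 4.2 + 3.2 = 11.3 kJ/mol.
CH2Cl at 240° (eclipsed): H–OH eclipsed, OCH3–H eclipsed, COOH–CH2Cl eclipsed; 5.9 + 5.5 + 12.0 = 23.4 kJ/mol.
CH2Cl at 300° (staggered): OCH3–OH gauche, COOH–CH2Cl gauche; 2.9 + 4.2 = 7.1 kJ/mol.
Max at 120° (26.2 kJ/mol), min at 300° (7.1 kJ/mol); barrier = 19.1 kJ/mol.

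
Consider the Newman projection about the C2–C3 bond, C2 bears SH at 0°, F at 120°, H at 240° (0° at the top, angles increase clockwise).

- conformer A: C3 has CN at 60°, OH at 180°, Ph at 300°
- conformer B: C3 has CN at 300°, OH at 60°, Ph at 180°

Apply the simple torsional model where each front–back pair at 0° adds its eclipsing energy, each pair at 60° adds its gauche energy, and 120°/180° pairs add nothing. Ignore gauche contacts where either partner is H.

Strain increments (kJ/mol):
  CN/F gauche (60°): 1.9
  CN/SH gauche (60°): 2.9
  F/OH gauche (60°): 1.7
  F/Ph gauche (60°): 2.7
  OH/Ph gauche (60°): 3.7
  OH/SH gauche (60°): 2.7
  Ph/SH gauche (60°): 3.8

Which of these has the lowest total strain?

A (staggered): SH(0°)/CN(60°) gauche 2.9; SH(0°)/Ph(300°) gauche 3.8; F(120°)/CN(60°) gauche 1.9; F(120°)/OH(180°) gauche 1.7 → 10.3 kJ/mol.
B (staggered): SH(0°)/CN(300°) gauche 2.9; SH(0°)/OH(60°) gauche 2.7; F(120°)/OH(60°) gauche 1.7; F(120°)/Ph(180°) gauche 2.7 → 10.0 kJ/mol.
B has the lowest total (10.0 kJ/mol).

B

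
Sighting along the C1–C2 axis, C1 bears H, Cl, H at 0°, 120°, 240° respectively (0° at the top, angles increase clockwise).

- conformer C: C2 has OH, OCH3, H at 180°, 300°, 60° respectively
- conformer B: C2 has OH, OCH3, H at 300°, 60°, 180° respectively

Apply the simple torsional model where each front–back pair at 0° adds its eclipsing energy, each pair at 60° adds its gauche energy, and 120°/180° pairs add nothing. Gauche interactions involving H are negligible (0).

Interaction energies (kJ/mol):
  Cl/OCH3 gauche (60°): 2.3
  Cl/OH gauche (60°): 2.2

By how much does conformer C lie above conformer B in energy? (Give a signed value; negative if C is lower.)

C (staggered): Cl(120°)/OH(180°) gauche 2.2 → 2.2 kJ/mol.
B (staggered): Cl(120°)/OCH3(60°) gauche 2.3 → 2.3 kJ/mol.
E(C) − E(B) = 2.2 − 2.3 = -0.1 kJ/mol.

-0.1 kJ/mol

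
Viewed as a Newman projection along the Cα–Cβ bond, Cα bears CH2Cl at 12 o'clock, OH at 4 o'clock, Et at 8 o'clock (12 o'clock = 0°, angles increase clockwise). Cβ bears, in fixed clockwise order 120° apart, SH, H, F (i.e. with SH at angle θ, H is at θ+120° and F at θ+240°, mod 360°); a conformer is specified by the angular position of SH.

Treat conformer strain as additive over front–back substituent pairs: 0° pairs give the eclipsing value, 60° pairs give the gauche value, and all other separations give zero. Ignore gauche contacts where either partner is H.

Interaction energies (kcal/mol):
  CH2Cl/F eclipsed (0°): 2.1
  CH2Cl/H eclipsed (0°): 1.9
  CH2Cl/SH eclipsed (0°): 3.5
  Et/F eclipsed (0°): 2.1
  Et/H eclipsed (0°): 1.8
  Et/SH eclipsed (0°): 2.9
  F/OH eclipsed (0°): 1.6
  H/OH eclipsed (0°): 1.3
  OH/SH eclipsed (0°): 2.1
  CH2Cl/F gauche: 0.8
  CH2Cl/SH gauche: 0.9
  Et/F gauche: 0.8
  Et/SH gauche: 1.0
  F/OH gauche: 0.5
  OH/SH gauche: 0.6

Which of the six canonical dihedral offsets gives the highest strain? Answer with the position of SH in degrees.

0°

SH at 0° is eclipsed. CH2Cl at 0° is eclipsed with SH at 0° (3.5); OH at 120° is eclipsed with H at 120° (1.3); Et at 240° is eclipsed with F at 240° (2.1). Total 6.9 kcal/mol.
SH at 60° is staggered. CH2Cl at 0° is gauche with SH at 60° (0.9); CH2Cl at 0° is gauche with F at 300° (0.8); OH at 120° is gauche with SH at 60° (0.6); Et at 240° is gauche with F at 300° (0.8). Total 3.1 kcal/mol.
SH at 120° is eclipsed. CH2Cl at 0° is eclipsed with F at 0° (2.1); OH at 120° is eclipsed with SH at 120° (2.1); Et at 240° is eclipsed with H at 240° (1.8). Total 6.0 kcal/mol.
SH at 180° is staggered. CH2Cl at 0° is gauche with F at 60° (0.8); OH at 120° is gauche with SH at 180° (0.6); OH at 120° is gauche with F at 60° (0.5); Et at 240° is gauche with SH at 180° (1.0). Total 2.9 kcal/mol.
SH at 240° is eclipsed. CH2Cl at 0° is eclipsed with H at 0° (1.9); OH at 120° is eclipsed with F at 120° (1.6); Et at 240° is eclipsed with SH at 240° (2.9). Total 6.4 kcal/mol.
SH at 300° is staggered. CH2Cl at 0° is gauche with SH at 300° (0.9); OH at 120° is gauche with F at 180° (0.5); Et at 240° is gauche with SH at 300° (1.0); Et at 240° is gauche with F at 180° (0.8). Total 3.2 kcal/mol.
The maximum (6.9 kcal/mol) occurs with SH at 0°.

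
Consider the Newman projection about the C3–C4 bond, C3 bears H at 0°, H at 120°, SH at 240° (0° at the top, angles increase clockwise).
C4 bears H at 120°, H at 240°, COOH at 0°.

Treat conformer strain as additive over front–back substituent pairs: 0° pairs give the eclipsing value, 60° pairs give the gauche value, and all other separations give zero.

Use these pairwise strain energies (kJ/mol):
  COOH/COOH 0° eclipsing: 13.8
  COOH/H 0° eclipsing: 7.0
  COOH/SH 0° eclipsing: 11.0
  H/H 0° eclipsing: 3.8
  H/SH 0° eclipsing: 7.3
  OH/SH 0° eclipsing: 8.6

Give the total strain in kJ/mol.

18.1 kJ/mol

This conformer is eclipsed. H at 0° is eclipsed with COOH at 0° (7.0); H at 120° is eclipsed with H at 120° (3.8); SH at 240° is eclipsed with H at 240° (7.3). Total 18.1 kJ/mol.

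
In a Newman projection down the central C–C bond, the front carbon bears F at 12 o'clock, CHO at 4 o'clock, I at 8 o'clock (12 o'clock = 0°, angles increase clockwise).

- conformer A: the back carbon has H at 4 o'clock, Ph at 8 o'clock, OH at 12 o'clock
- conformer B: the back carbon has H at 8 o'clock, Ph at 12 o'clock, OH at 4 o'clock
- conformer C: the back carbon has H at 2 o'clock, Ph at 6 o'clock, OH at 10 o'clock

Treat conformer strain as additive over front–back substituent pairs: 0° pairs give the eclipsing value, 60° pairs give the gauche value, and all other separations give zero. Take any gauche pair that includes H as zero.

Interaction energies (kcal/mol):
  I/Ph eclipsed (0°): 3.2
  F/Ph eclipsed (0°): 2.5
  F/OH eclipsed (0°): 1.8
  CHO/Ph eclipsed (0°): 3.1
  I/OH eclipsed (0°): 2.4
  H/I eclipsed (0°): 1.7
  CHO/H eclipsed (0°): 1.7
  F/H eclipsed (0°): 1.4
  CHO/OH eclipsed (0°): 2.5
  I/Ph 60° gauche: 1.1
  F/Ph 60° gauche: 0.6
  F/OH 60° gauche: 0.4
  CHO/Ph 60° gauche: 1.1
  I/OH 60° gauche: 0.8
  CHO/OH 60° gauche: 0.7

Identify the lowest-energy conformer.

A is eclipsed. F at 0° is eclipsed with OH at 0° (1.8); CHO at 120° is eclipsed with H at 120° (1.7); I at 240° is eclipsed with Ph at 240° (3.2). Total 6.7 kcal/mol.
B is eclipsed. F at 0° is eclipsed with Ph at 0° (2.5); CHO at 120° is eclipsed with OH at 120° (2.5); I at 240° is eclipsed with H at 240° (1.7). Total 6.7 kcal/mol.
C is staggered. F at 0° is gauche with OH at 300° (0.4); CHO at 120° is gauche with Ph at 180° (1.1); I at 240° is gauche with Ph at 180° (1.1); I at 240° is gauche with OH at 300° (0.8). Total 3.4 kcal/mol.
C has the lowest total (3.4 kcal/mol).

C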